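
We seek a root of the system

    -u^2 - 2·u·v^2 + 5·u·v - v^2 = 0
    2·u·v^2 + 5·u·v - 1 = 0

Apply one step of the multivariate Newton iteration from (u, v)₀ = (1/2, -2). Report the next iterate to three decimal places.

(-0.326, -2.232)

At (1/2, -2): F = (-13.250, -2.000).
Jacobian J = [[-2·u - 2·v^2 + 5·v, -4·u·v + 5·u - 2·v], [2·v^2 + 5·v, 4·u·v + 5·u]].
At the point, J = [[-19.000, 10.500], [-2.000, -1.500]] (det J = 49.500).
Solving J·Δ = −F gives Δ = (-0.826, -0.232).
Then the next iterate is (u, v)₁ = (-0.326, -2.232).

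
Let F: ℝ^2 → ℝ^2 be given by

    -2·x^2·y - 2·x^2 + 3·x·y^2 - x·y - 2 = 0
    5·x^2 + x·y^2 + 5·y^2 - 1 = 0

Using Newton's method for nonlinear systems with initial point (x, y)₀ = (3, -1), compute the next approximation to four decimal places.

(1.3686, -0.9109)

At (3, -1): F = (10.0000, 52.0000).
Jacobian J = [[-4·x·y - 4·x + 3·y^2 - y, -2·x^2 + 6·x·y - x], [10·x + y^2, 2·x·y + 10·y]].
At the point, J = [[4.0000, -39.0000], [31.0000, -16.0000]] (det J = 1145.0000).
Solving J·Δ = −F gives Δ = (-1.6314, 0.0891).
Then the next iterate is (x, y)₁ = (1.3686, -0.9109).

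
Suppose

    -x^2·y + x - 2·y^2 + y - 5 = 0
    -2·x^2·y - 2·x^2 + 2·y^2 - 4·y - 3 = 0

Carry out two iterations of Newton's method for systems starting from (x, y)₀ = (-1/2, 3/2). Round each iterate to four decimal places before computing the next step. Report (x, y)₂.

(1.2595, -1.8578)

At (-1/2, 3/2): F = (-8.8750, -5.7500).
Jacobian J = [[-2·x·y + 1, -x^2 - 4·y + 1], [-4·x·y - 4·x, -2·x^2 + 4·y - 4]].
At the point, J = [[2.5000, -5.2500], [5.0000, 1.5000]] (det J = 30.0000).
Solving J·Δ = −F gives Δ = (1.4500, -1.0000).
Then the next iterate is (x, y)₁ = (0.9500, 0.5000).
Round to (0.9500, 0.5000) and repeat: F = (-4.501250, -7.2075), J = [[0.0500, -1.9025], [-5.7000, -3.8050]].
Δ = (0.3095, -2.3578), so (x, y)₂ = (1.2595, -1.8578).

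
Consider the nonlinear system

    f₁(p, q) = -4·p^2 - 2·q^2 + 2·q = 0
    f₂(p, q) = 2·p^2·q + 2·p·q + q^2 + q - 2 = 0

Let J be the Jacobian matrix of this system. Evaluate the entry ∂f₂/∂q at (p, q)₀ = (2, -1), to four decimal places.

11.0000

∂f₂/∂q = 2·p^2 + 2·p + 2·q + 1.
At (2, -1) this is 11.0000.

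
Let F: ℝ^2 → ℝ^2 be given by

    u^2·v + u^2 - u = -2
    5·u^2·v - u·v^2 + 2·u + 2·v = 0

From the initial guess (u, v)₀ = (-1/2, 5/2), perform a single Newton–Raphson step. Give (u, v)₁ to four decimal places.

At (-1/2, 5/2): F = (3.3750, 10.2500).
Jacobian J = [[2·u·v + 2·u - 1, u^2], [10·u·v - v^2 + 2, 5·u^2 - 2·u·v + 2]].
At the point, J = [[-4.5000, 0.2500], [-16.7500, 5.7500]] (det J = -21.6875).
Solving J·Δ = −F gives Δ = (0.7767, 0.4798).
Then the next iterate is (u, v)₁ = (0.2767, 2.9798).

(0.2767, 2.9798)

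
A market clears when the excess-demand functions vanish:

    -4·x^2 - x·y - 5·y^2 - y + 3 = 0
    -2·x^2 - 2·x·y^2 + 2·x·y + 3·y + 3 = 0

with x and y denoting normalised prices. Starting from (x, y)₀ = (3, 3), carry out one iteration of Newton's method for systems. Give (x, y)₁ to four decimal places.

(14.5172, -8.7931)

At (3, 3): F = (-90.0000, -42.0000).
Jacobian J = [[-8·x - y, -x - 10·y - 1], [-4·x - 2·y^2 + 2·y, -4·x·y + 2·x + 3]].
At the point, J = [[-27.0000, -34.0000], [-24.0000, -27.0000]] (det J = -87.0000).
Solving J·Δ = −F gives Δ = (11.5172, -11.7931).
Then the next iterate is (x, y)₁ = (14.5172, -8.7931).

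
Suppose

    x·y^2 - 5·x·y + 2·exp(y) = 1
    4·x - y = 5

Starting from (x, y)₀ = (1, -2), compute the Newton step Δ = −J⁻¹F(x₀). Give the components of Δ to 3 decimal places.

(0.217, 1.868)

At (1, -2): F = (13.27067, 1.000).
Jacobian J = [[y^2 - 5·y, 2·x·y - 5·x + 2·exp(y)], [4, -1]].
At the point, J = [[14.000, -8.72933], [4.000, -1.000]] (det J = 20.91732).
Solving J·Δ = −F gives Δ = (0.217, 1.868).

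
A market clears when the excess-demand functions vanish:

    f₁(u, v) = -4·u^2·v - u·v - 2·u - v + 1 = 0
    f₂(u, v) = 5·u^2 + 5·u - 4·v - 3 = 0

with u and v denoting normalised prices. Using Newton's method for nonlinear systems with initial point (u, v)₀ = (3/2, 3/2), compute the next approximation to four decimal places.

At (3/2, 3/2): F = (-19.2500, 9.7500).
Jacobian J = [[-8·u·v - v - 2, -4·u^2 - u - 1], [10·u + 5, -4]].
At the point, J = [[-21.5000, -11.5000], [20.0000, -4.0000]] (det J = 316.0000).
Solving J·Δ = −F gives Δ = (-0.5985, -0.5550).
Then the next iterate is (u, v)₁ = (0.9015, 0.9450).

(0.9015, 0.9450)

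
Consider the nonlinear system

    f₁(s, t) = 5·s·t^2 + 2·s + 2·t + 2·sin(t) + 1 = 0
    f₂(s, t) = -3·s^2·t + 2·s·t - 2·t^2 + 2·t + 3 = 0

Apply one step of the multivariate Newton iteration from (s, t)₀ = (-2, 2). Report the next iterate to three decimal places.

At (-2, 2): F = (-37.18141, -33.000).
Jacobian J = [[5·t^2 + 2, 10·s·t + 2·cos(t) + 2], [-6·s·t + 2·t, -3·s^2 + 2·s - 4·t + 2]].
At the point, J = [[22.000, -38.83229], [28.000, -22.000]] (det J = 603.30422).
Solving J·Δ = −F gives Δ = (0.768, -0.522).
Then the next iterate is (s, t)₁ = (-1.232, 1.478).

(-1.232, 1.478)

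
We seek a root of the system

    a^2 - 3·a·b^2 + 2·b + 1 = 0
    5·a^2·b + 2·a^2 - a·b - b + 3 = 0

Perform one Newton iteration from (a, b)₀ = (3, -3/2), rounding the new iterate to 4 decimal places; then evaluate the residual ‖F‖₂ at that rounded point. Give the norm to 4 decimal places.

11.3769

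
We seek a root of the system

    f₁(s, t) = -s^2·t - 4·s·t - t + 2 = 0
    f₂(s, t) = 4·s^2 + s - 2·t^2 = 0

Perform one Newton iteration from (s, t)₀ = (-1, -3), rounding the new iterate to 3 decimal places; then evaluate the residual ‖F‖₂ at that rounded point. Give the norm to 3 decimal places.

At (-1, -3): F = (-4.000, -15.000).
Jacobian J = [[-2·s·t - 4·t, -s^2 - 4·s - 1], [8·s + 1, -4·t]].
At the point, J = [[6.000, 2.000], [-7.000, 12.000]] (det J = 86.000).
Solving J·Δ = −F gives Δ = (0.209, 1.372).
Then the next iterate is (s, t)₁ = (-0.791, -1.628).
Re-evaluating at (-0.791, -1.628): F = (-0.50438, -3.58904), so ‖F‖₂ = 3.624.

3.624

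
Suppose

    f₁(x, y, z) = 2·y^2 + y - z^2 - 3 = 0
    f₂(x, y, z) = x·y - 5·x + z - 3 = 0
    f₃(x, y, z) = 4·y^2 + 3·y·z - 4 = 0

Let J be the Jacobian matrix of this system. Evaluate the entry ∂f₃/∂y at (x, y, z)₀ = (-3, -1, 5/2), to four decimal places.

-0.5000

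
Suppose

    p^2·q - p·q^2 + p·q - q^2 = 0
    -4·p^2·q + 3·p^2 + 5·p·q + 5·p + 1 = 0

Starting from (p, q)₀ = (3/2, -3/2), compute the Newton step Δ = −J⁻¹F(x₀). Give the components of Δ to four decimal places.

(-0.6838, 0.4986)

At (3/2, -3/2): F = (-11.2500, 17.5000).
Jacobian J = [[2·p·q - q^2 + q, p^2 - 2·p·q + p - 2·q], [-8·p·q + 6·p + 5·q + 5, -4·p^2 + 5·p]].
At the point, J = [[-8.2500, 11.2500], [24.5000, -1.5000]] (det J = -263.2500).
Solving J·Δ = −F gives Δ = (-0.6838, 0.4986).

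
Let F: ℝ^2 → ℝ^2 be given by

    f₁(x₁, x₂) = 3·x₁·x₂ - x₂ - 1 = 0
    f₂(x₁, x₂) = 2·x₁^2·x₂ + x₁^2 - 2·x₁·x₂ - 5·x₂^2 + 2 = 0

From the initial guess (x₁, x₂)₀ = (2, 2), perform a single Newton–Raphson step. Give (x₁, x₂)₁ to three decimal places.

At (2, 2): F = (9.000, -6.000).
Jacobian J = [[3·x₂, 3·x₁ - 1], [4·x₁·x₂ + 2·x₁ - 2·x₂, 2·x₁^2 - 2·x₁ - 10·x₂]].
At the point, J = [[6.000, 5.000], [16.000, -16.000]] (det J = -176.000).
Solving J·Δ = −F gives Δ = (-0.648, -1.023).
Then the next iterate is (x₁, x₂)₁ = (1.352, 0.977).

(1.352, 0.977)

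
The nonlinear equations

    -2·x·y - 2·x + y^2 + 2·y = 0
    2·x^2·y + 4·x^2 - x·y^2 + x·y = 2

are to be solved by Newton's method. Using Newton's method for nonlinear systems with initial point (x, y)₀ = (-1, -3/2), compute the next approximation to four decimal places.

At (-1, -3/2): F = (-1.7500, 2.7500).
Jacobian J = [[-2·y - 2, -2·x + 2·y + 2], [4·x·y + 8·x - y^2 + y, 2·x^2 - 2·x·y + x]].
At the point, J = [[1.0000, 1.0000], [-5.7500, -2.0000]] (det J = 3.7500).
Solving J·Δ = −F gives Δ = (-0.2000, 1.9500).
Then the next iterate is (x, y)₁ = (-1.2000, 0.4500).

(-1.2000, 0.4500)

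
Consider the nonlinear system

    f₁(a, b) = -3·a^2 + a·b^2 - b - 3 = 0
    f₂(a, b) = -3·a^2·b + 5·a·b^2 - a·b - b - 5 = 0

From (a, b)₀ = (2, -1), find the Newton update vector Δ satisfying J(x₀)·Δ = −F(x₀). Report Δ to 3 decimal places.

At (2, -1): F = (-12.000, 20.000).
Jacobian J = [[-6·a + b^2, 2·a·b - 1], [-6·a·b + 5·b^2 - b, -3·a^2 + 10·a·b - a - 1]].
At the point, J = [[-11.000, -5.000], [18.000, -35.000]] (det J = 475.000).
Solving J·Δ = −F gives Δ = (-1.095, 0.008).

(-1.095, 0.008)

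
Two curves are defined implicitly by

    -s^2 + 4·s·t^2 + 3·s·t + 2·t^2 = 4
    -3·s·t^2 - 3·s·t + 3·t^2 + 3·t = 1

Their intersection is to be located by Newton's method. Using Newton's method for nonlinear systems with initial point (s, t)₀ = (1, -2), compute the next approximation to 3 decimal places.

At (1, -2): F = (13.000, -1.000).
Jacobian J = [[-2·s + 4·t^2 + 3·t, 8·s·t + 3·s + 4·t], [-3·t^2 - 3·t, -6·s·t - 3·s + 6·t + 3]].
At the point, J = [[8.000, -21.000], [-6.000, 0.000]] (det J = -126.000).
Solving J·Δ = −F gives Δ = (-0.167, 0.556).
Then the next iterate is (s, t)₁ = (0.833, -1.444).

(0.833, -1.444)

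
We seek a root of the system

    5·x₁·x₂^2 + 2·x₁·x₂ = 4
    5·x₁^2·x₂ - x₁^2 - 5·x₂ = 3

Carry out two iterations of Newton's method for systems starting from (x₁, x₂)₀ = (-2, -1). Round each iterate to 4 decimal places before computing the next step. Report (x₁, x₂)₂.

At (-2, -1): F = (-10.0000, -22.0000).
Jacobian J = [[5·x₂^2 + 2·x₂, 10·x₁·x₂ + 2·x₁], [10·x₁·x₂ - 2·x₁, 5·x₁^2 - 5]].
At the point, J = [[3.0000, 16.0000], [24.0000, 15.0000]] (det J = -339.0000).
Solving J·Δ = −F gives Δ = (0.5959, 0.5133).
Then the next iterate is (x₁, x₂)₁ = (-1.4041, -0.4867).
Round to (-1.4041, -0.4867) and repeat: F = (-4.296243, -7.335634), J = [[0.210984, 4.025555], [9.641955, 4.857484]].
Δ = (0.2292, 1.0552), so (x₁, x₂)₂ = (-1.1749, 0.5685).

(-1.1749, 0.5685)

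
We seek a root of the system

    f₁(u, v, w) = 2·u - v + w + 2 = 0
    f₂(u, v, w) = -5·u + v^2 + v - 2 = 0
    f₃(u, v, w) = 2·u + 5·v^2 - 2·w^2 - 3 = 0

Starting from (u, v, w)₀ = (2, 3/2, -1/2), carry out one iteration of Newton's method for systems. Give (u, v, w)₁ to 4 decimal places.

At (2, 3/2, -1/2): F = (4.0000, -8.2500, 11.7500).
Jacobian J = [[2, -1, 1], [-5, 2·v + 1, 0], [2, 10·v, -4·w]].
At the point, J = [[2.0000, -1.0000, 1.0000], [-5.0000, 4.0000, 0.0000], [2.0000, 15.0000, 2.0000]] (det J = -77.0000).
Solving J·Δ = −F gives Δ = (-2.0162, -0.4578, -0.4253).
Then the next iterate is (u, v, w)₁ = (-0.0162, 1.0422, -0.9253).

(-0.0162, 1.0422, -0.9253)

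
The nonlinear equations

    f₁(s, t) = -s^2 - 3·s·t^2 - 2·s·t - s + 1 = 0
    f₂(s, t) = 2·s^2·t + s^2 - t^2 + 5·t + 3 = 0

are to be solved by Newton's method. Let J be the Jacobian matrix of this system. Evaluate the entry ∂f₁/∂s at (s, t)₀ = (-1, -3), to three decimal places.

∂f₁/∂s = -2·s - 3·t^2 - 2·t - 1.
At (-1, -3) this is -20.000.

-20.000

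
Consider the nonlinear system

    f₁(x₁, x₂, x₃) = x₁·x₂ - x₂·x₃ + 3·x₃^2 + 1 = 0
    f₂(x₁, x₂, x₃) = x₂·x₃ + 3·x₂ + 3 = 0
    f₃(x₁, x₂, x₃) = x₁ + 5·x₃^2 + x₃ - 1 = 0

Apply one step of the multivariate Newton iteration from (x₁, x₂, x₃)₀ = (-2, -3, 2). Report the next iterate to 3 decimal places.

(-0.889, -1.175, 1.042)

At (-2, -3, 2): F = (25.000, -12.000, 19.000).
Jacobian J = [[x₂, x₁ - x₃, -x₂ + 6·x₃], [0, x₃ + 3, x₂], [1, 0, 10·x₃ + 1]].
At the point, J = [[-3.000, -4.000, 15.000], [0.000, 5.000, -3.000], [1.000, 0.000, 21.000]] (det J = -378.000).
Solving J·Δ = −F gives Δ = (1.111, 1.825, -0.958).
Then the next iterate is (x₁, x₂, x₃)₁ = (-0.889, -1.175, 1.042).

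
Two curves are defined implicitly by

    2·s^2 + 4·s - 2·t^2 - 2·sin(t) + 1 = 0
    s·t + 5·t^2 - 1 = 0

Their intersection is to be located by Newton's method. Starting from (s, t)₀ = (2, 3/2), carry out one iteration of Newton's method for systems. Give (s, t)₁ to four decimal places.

(0.7807, 0.8282)

At (2, 3/2): F = (10.505010, 13.2500).
Jacobian J = [[4·s + 4, -4·t - 2·cos(t)], [t, s + 10·t]].
At the point, J = [[12.0000, -6.141474], [1.5000, 17.0000]] (det J = 213.212212).
Solving J·Δ = −F gives Δ = (-1.2193, -0.6718).
Then the next iterate is (s, t)₁ = (0.7807, 0.8282).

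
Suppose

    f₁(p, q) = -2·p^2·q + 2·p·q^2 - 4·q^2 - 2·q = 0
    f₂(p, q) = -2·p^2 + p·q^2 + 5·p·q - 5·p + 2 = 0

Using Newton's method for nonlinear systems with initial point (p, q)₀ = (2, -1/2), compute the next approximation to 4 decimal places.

At (2, -1/2): F = (5.0000, -20.5000).
Jacobian J = [[-4·p·q + 2·q^2, -2·p^2 + 4·p·q - 8·q - 2], [-4·p + q^2 + 5·q - 5, 2·p·q + 5·p]].
At the point, J = [[4.5000, -10.0000], [-15.2500, 8.0000]] (det J = -116.5000).
Solving J·Δ = −F gives Δ = (-1.4163, -0.1373).
Then the next iterate is (p, q)₁ = (0.5837, -0.6373).

(0.5837, -0.6373)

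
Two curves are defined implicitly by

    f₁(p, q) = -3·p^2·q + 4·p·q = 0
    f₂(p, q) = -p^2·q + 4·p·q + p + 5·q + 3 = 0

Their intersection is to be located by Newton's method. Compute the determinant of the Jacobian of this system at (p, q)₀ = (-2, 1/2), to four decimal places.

J = [[-6·p·q + 4·q, -3·p^2 + 4·p], [-2·p·q + 4·q + 1, -p^2 + 4·p + 5]].
At the point, J = [[8.0000, -20.0000], [5.0000, -7.0000]].
det J = 44.0000.

44.0000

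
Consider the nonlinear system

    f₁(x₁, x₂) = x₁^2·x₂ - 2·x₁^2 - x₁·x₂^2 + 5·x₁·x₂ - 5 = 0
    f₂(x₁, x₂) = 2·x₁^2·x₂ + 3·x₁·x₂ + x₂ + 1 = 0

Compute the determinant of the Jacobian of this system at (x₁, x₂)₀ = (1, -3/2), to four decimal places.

-6.0000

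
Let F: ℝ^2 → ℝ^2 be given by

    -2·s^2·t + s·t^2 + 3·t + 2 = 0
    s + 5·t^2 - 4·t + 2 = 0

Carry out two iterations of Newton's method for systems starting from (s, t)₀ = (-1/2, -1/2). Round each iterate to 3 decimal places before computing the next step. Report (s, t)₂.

(-10.051, 4.587)

At (-1/2, -1/2): F = (0.625, 4.750).
Jacobian J = [[-4·s·t + t^2, -2·s^2 + 2·s·t + 3], [1, 10·t - 4]].
At the point, J = [[-0.750, 3.000], [1.000, -9.000]] (det J = 3.750).
Solving J·Δ = −F gives Δ = (5.300, 1.117).
Then the next iterate is (s, t)₁ = (4.800, 0.617).
Round to (4.800, 0.617) and repeat: F = (-22.75305, 6.23545), J = [[-11.46571, -37.15680], [1.000, 2.170]].
Δ = (-14.851, 3.970), so (s, t)₂ = (-10.051, 4.587).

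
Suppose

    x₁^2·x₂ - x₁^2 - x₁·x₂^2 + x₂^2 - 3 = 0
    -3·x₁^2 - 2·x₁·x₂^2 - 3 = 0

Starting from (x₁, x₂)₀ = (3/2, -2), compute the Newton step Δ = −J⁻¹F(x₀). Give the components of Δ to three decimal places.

(-0.580, 0.991)

At (3/2, -2): F = (-11.750, -21.750).
Jacobian J = [[2·x₁·x₂ - 2·x₁ - x₂^2, x₁^2 - 2·x₁·x₂ + 2·x₂], [-6·x₁ - 2·x₂^2, -4·x₁·x₂]].
At the point, J = [[-13.000, 4.250], [-17.000, 12.000]] (det J = -83.750).
Solving J·Δ = −F gives Δ = (-0.580, 0.991).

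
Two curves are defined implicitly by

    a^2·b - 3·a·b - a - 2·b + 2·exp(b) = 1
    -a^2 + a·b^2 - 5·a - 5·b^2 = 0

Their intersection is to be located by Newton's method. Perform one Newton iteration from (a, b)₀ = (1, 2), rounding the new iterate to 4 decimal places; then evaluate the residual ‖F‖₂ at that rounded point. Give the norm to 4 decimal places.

7.7008

At (1, 2): F = (4.778112, -22.0000).
Jacobian J = [[2·a·b - 3·b - 1, a^2 - 3·a + 2·exp(b) - 2], [-2·a + b^2 - 5, 2·a·b - 10·b]].
At the point, J = [[-3.0000, 10.778112], [-3.0000, -16.0000]] (det J = 80.334337).
Solving J·Δ = −F gives Δ = (-2.0000, -1.0000).
Then the next iterate is (a, b)₁ = (-1.0000, 1.0000).
Re-evaluating at (-1.0000, 1.0000): F = (7.436564, -2.0000), so ‖F‖₂ = 7.7008.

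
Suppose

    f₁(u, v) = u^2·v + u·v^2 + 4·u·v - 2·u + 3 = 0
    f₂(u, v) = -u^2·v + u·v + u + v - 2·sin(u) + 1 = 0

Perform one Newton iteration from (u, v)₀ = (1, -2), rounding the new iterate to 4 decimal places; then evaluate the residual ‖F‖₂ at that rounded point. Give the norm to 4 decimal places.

2.4224

At (1, -2): F = (-5.0000, -1.682942).
Jacobian J = [[2·u·v + v^2 + 4·v - 2, u^2 + 2·u·v + 4·u], [-2·u·v + v - 2·cos(u) + 1, -u^2 + u + 1]].
At the point, J = [[-10.0000, 1.0000], [1.919395, 1.0000]] (det J = -11.919395).
Solving J·Δ = −F gives Δ = (-0.2783, 2.2171).
Then the next iterate is (u, v)₁ = (0.7217, 0.2171).
Re-evaluating at (0.7217, 0.2171): F = (2.330416, 0.661081), so ‖F‖₂ = 2.4224.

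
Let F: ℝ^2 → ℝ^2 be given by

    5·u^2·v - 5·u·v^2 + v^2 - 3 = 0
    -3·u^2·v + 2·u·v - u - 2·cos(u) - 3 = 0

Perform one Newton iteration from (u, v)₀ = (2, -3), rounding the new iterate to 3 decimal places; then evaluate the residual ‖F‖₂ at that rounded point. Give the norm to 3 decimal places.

At (2, -3): F = (-144.000, 19.83229).
Jacobian J = [[10·u·v - 5·v^2, 5·u^2 - 10·u·v + 2·v], [-6·u·v + 2·v + 2·sin(u) - 1, -3·u^2 + 2·u]].
At the point, J = [[-105.000, 74.000], [30.81859, -8.000]] (det J = -1440.57602).
Solving J·Δ = −F gives Δ = (-0.219, 1.635).
Then the next iterate is (u, v)₁ = (1.781, -1.365).
Re-evaluating at (1.781, -1.365): F = (-39.37743, 3.76337), so ‖F‖₂ = 39.557.

39.557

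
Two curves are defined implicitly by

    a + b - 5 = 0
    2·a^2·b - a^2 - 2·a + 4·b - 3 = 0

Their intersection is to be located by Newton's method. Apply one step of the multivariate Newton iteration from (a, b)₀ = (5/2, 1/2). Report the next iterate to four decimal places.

(3.9595, 1.0405)

At (5/2, 1/2): F = (-2.0000, -6.0000).
Jacobian J = [[1, 1], [4·a·b - 2·a - 2, 2·a^2 + 4]].
At the point, J = [[1.0000, 1.0000], [-2.0000, 16.5000]] (det J = 18.5000).
Solving J·Δ = −F gives Δ = (1.4595, 0.5405).
Then the next iterate is (a, b)₁ = (3.9595, 1.0405).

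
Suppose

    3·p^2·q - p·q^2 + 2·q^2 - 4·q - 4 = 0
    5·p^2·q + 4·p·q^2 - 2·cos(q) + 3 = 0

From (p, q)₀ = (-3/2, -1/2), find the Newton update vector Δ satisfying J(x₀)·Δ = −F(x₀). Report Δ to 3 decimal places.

(1.028, -0.175)

At (-3/2, -1/2): F = (-4.500, -5.88017).
Jacobian J = [[6·p·q - q^2, 3·p^2 - 2·p·q + 4·q - 4], [10·p·q + 4·q^2, 5·p^2 + 8·p·q + 2·sin(q)]].
At the point, J = [[4.250, -0.750], [8.500, 16.29115]] (det J = 75.61238).
Solving J·Δ = −F gives Δ = (1.028, -0.175).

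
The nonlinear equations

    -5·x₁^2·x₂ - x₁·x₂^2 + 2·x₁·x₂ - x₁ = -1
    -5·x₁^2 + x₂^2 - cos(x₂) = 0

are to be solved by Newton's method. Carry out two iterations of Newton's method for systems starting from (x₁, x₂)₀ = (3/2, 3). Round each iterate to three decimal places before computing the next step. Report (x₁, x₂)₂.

(0.717, 1.532)

At (3/2, 3): F = (-38.750, -1.26001).
Jacobian J = [[-10·x₁·x₂ - x₂^2 + 2·x₂ - 1, -5·x₁^2 - 2·x₁·x₂ + 2·x₁], [-10·x₁, 2·x₂ + sin(x₂)]].
At the point, J = [[-49.000, -17.250], [-15.000, 6.14112]] (det J = -559.66488).
Solving J·Δ = −F gives Δ = (-0.464, -0.928).
Then the next iterate is (x₁, x₂)₁ = (1.036, 2.072).
Round to (1.036, 2.072) and repeat: F = (-11.30990, -0.59281), J = [[-22.61510, -7.58766], [-10.360, 5.02100]].
Δ = (-0.319, -0.540), so (x₁, x₂)₂ = (0.717, 1.532).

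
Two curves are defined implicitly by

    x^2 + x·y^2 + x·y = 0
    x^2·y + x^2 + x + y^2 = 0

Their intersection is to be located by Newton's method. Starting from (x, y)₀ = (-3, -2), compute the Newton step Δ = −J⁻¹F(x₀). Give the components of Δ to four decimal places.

(1.0482, 0.1325)

At (-3, -2): F = (3.0000, -8.0000).
Jacobian J = [[2·x + y^2 + y, 2·x·y + x], [2·x·y + 2·x + 1, x^2 + 2·y]].
At the point, J = [[-4.0000, 9.0000], [7.0000, 5.0000]] (det J = -83.0000).
Solving J·Δ = −F gives Δ = (1.0482, 0.1325).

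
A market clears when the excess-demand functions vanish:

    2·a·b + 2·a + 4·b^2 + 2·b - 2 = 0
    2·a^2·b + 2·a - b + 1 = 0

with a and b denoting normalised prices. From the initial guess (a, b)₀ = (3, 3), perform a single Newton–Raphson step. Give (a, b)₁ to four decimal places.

At (3, 3): F = (64.0000, 58.0000).
Jacobian J = [[2·b + 2, 2·a + 8·b + 2], [4·a·b + 2, 2·a^2 - 1]].
At the point, J = [[8.0000, 32.0000], [38.0000, 17.0000]] (det J = -1080.0000).
Solving J·Δ = −F gives Δ = (-0.7111, -1.8222).
Then the next iterate is (a, b)₁ = (2.2889, 1.1778).

(2.2889, 1.1778)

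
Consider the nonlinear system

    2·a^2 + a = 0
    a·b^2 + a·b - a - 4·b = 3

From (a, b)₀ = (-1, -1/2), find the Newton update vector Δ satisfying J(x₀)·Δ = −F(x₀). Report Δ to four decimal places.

At (-1, -1/2): F = (1.0000, 0.2500).
Jacobian J = [[4·a + 1, 0], [b^2 + b - 1, 2·a·b + a - 4]].
At the point, J = [[-3.0000, 0.0000], [-1.2500, -4.0000]] (det J = 12.0000).
Solving J·Δ = −F gives Δ = (0.3333, -0.0417).

(0.3333, -0.0417)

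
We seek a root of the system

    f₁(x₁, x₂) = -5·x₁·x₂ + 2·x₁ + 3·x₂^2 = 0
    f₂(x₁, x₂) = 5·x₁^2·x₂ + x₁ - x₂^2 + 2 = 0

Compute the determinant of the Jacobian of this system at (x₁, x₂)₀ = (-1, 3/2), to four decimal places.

185.0000

J = [[-5·x₂ + 2, -5·x₁ + 6·x₂], [10·x₁·x₂ + 1, 5·x₁^2 - 2·x₂]].
At the point, J = [[-5.5000, 14.0000], [-14.0000, 2.0000]].
det J = 185.0000.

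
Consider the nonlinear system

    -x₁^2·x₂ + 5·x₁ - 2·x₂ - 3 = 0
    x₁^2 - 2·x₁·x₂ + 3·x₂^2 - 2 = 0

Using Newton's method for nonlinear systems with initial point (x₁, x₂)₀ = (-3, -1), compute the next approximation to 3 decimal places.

(-2.000, -1.727)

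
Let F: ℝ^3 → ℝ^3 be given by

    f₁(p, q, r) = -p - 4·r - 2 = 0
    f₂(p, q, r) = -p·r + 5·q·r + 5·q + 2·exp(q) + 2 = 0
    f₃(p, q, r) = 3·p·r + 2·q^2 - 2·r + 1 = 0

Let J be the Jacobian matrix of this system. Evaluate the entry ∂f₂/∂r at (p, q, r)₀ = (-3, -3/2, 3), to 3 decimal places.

∂f₂/∂r = -p + 5·q.
At (-3, -3/2, 3) this is -4.500.

-4.500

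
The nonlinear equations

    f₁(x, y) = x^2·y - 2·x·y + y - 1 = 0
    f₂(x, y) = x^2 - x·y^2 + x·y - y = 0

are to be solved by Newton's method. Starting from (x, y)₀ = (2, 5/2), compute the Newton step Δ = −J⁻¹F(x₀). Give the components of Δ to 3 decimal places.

At (2, 5/2): F = (1.500, -6.000).
Jacobian J = [[2·x·y - 2·y, x^2 - 2·x + 1], [2·x - y^2 + y, -2·x·y + x - 1]].
At the point, J = [[5.000, 1.000], [0.250, -9.000]] (det J = -45.250).
Solving J·Δ = −F gives Δ = (-0.166, -0.671).

(-0.166, -0.671)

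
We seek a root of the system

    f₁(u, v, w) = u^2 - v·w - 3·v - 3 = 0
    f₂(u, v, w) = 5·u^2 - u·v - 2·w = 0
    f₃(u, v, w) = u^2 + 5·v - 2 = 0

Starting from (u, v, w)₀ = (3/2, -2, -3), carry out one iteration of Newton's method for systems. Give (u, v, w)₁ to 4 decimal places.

(0.7069, 0.4258, -1.4354)

At (3/2, -2, -3): F = (-0.7500, 20.2500, -9.7500).
Jacobian J = [[2·u, -w - 3, -v], [10·u - v, -u, -2], [2·u, 5, 0]].
At the point, J = [[3.0000, 0.0000, 2.0000], [17.0000, -1.5000, -2.0000], [3.0000, 5.0000, 0.0000]] (det J = 209.0000).
Solving J·Δ = −F gives Δ = (-0.7931, 2.4258, 1.5646).
Then the next iterate is (u, v, w)₁ = (0.7069, 0.4258, -1.4354).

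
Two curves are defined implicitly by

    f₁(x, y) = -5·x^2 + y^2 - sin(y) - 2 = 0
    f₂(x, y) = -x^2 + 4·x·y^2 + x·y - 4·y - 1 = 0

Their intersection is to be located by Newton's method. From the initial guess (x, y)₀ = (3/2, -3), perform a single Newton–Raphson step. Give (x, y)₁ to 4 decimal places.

At (3/2, -3): F = (-4.108880, 58.2500).
Jacobian J = [[-10·x, 2·y - cos(y)], [-2·x + 4·y^2 + y, 8·x·y + x - 4]].
At the point, J = [[-15.0000, -5.010008], [30.0000, -38.5000]] (det J = 727.800225).
Solving J·Δ = −F gives Δ = (-0.6183, 1.0312).
Then the next iterate is (x, y)₁ = (0.8817, -1.9688).

(0.8817, -1.9688)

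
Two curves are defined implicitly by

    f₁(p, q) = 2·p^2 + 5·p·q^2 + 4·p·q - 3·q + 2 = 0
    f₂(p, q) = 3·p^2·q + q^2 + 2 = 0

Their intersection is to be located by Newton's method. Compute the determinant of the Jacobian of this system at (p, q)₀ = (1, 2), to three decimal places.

-28.000

J = [[4·p + 5·q^2 + 4·q, 10·p·q + 4·p - 3], [6·p·q, 3·p^2 + 2·q]].
At the point, J = [[32.000, 21.000], [12.000, 7.000]].
det J = -28.000.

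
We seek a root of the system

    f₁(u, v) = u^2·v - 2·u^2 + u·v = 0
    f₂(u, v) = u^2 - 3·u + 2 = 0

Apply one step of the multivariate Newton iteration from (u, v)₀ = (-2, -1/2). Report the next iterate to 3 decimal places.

At (-2, -1/2): F = (-9.000, 12.000).
Jacobian J = [[2·u·v - 4·u + v, u^2 + u], [2·u - 3, 0]].
At the point, J = [[9.500, 2.000], [-7.000, 0.000]] (det J = 14.000).
Solving J·Δ = −F gives Δ = (1.714, -3.643).
Then the next iterate is (u, v)₁ = (-0.286, -4.143).

(-0.286, -4.143)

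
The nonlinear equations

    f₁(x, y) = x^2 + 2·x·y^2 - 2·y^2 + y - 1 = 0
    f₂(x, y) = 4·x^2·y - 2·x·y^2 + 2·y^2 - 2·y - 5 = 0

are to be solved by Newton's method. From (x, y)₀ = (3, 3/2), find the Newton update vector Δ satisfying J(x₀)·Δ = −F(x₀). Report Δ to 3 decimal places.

At (3, 3/2): F = (18.500, 37.000).
Jacobian J = [[2·x + 2·y^2, 4·x·y - 4·y + 1], [8·x·y - 2·y^2, 4·x^2 - 4·x·y + 4·y - 2]].
At the point, J = [[10.500, 13.000], [31.500, 22.000]] (det J = -178.500).
Solving J·Δ = −F gives Δ = (-0.415, -1.088).

(-0.415, -1.088)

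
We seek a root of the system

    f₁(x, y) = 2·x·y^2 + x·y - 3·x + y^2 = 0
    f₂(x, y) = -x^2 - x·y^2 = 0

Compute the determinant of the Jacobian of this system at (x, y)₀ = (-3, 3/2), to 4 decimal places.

94.5000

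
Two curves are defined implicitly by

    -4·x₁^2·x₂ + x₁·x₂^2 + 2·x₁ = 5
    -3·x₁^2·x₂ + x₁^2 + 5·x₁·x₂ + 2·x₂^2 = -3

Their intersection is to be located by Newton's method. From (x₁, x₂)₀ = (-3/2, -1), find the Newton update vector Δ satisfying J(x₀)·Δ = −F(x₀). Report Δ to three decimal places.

At (-3/2, -1): F = (-0.500, 21.500).
Jacobian J = [[-8·x₁·x₂ + x₂^2 + 2, -4·x₁^2 + 2·x₁·x₂], [-6·x₁·x₂ + 2·x₁ + 5·x₂, -3·x₁^2 + 5·x₁ + 4·x₂]].
At the point, J = [[-9.000, -6.000], [-17.000, -18.250]] (det J = 62.250).
Solving J·Δ = −F gives Δ = (-2.219, 3.245).

(-2.219, 3.245)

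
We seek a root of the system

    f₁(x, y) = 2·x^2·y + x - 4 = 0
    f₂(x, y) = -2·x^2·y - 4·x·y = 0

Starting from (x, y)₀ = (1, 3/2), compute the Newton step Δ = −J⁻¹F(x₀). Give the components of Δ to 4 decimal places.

At (1, 3/2): F = (0.0000, -9.0000).
Jacobian J = [[4·x·y + 1, 2·x^2], [-4·x·y - 4·y, -2·x^2 - 4·x]].
At the point, J = [[7.0000, 2.0000], [-12.0000, -6.0000]] (det J = -18.0000).
Solving J·Δ = −F gives Δ = (1.0000, -3.5000).

(1.0000, -3.5000)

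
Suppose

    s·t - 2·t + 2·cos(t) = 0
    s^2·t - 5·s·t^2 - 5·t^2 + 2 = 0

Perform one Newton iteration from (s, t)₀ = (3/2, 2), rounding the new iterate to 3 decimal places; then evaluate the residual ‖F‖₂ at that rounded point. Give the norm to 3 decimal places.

10.847

At (3/2, 2): F = (-1.83229, -43.500).
Jacobian J = [[t, s - 2·sin(t) - 2], [2·s·t - 5·t^2, s^2 - 10·s·t - 10·t]].
At the point, J = [[2.000, -2.31859], [-14.000, -47.750]] (det J = -127.96033).
Solving J·Δ = −F gives Δ = (-0.104, -0.880).
Then the next iterate is (s, t)₁ = (1.396, 1.120).
Re-evaluating at (1.396, 1.120): F = (0.19488, -10.84504), so ‖F‖₂ = 10.847.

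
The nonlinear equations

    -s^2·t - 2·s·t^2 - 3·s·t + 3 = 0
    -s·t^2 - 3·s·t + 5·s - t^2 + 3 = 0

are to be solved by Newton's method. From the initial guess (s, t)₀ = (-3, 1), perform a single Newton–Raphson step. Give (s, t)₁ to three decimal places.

At (-3, 1): F = (9.000, -1.000).
Jacobian J = [[-2·s·t - 2·t^2 - 3·t, -s^2 - 4·s·t - 3·s], [-t^2 - 3·t + 5, -2·s·t - 3·s - 2·t]].
At the point, J = [[1.000, 12.000], [1.000, 13.000]] (det J = 1.000).
Solving J·Δ = −F gives Δ = (-129.000, 10.000).
Then the next iterate is (s, t)₁ = (-132.000, 11.000).

(-132.000, 11.000)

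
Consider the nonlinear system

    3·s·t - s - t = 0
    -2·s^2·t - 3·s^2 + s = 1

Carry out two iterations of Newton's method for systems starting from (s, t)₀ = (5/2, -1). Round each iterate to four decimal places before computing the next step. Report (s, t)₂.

(0.0639, -1.4469)

At (5/2, -1): F = (-9.0000, -4.7500).
Jacobian J = [[3·t - 1, 3·s - 1], [-4·s·t - 6·s + 1, -2·s^2]].
At the point, J = [[-4.0000, 6.5000], [-4.0000, -12.5000]] (det J = 76.0000).
Solving J·Δ = −F gives Δ = (-1.8865, 0.2237).
Then the next iterate is (s, t)₁ = (0.6135, -0.7763).
Round to (0.6135, -0.7763) and repeat: F = (-1.265980, -0.931276), J = [[-3.3289, 0.8405], [-0.775960, -0.752765]].
Δ = (-0.5496, -0.6706), so (s, t)₂ = (0.0639, -1.4469).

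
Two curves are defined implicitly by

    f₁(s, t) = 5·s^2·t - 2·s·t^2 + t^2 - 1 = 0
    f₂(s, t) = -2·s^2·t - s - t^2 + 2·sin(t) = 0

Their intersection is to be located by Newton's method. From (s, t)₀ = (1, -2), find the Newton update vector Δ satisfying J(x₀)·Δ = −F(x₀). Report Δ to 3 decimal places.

(0.082, 1.922)

At (1, -2): F = (-15.000, -2.81859).
Jacobian J = [[10·s·t - 2·t^2, 5·s^2 - 4·s·t + 2·t], [-4·s·t - 1, -2·s^2 - 2·t + 2·cos(t)]].
At the point, J = [[-28.000, 9.000], [7.000, 1.16771]] (det J = -95.69578).
Solving J·Δ = −F gives Δ = (0.082, 1.922).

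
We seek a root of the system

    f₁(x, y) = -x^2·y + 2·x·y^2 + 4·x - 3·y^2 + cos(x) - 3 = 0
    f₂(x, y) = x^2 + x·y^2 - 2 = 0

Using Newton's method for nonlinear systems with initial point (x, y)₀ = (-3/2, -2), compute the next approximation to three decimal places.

At (-3/2, -2): F = (-28.42926, -5.750).
Jacobian J = [[-2·x·y + 2·y^2 - sin(x) + 4, -x^2 + 4·x·y - 6·y], [2·x + y^2, 2·x·y]].
At the point, J = [[6.99749, 21.750], [1.000, 6.000]] (det J = 20.23497).
Solving J·Δ = −F gives Δ = (2.249, 0.583).
Then the next iterate is (x, y)₁ = (0.749, -1.417).

(0.749, -1.417)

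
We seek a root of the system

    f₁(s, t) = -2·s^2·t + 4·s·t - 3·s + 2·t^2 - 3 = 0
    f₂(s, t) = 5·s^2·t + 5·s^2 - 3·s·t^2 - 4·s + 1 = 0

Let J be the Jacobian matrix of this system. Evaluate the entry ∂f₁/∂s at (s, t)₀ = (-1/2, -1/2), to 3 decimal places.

-6.000

∂f₁/∂s = -4·s·t + 4·t - 3.
At (-1/2, -1/2) this is -6.000.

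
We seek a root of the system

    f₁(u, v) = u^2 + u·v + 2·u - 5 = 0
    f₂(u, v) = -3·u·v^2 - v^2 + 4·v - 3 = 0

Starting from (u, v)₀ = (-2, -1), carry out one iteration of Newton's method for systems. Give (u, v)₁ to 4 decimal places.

At (-2, -1): F = (-3.0000, -2.0000).
Jacobian J = [[2·u + v + 2, u], [-3·v^2, -6·u·v - 2·v + 4]].
At the point, J = [[-3.0000, -2.0000], [-3.0000, -6.0000]] (det J = 12.0000).
Solving J·Δ = −F gives Δ = (-1.1667, 0.2500).
Then the next iterate is (u, v)₁ = (-3.1667, -0.7500).

(-3.1667, -0.7500)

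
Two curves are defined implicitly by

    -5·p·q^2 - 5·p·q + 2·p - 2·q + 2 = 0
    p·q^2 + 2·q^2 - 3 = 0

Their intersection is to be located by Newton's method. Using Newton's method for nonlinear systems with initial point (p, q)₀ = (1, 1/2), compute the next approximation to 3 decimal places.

(-12.000, 2.333)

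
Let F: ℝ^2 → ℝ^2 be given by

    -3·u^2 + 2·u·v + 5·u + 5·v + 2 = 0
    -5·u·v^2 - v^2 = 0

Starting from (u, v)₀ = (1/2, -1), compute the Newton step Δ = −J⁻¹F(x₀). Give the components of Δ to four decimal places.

(-0.1750, 0.3750)

At (1/2, -1): F = (-2.2500, -3.5000).
Jacobian J = [[-6·u + 2·v + 5, 2·u + 5], [-5·v^2, -10·u·v - 2·v]].
At the point, J = [[0.0000, 6.0000], [-5.0000, 7.0000]] (det J = 30.0000).
Solving J·Δ = −F gives Δ = (-0.1750, 0.3750).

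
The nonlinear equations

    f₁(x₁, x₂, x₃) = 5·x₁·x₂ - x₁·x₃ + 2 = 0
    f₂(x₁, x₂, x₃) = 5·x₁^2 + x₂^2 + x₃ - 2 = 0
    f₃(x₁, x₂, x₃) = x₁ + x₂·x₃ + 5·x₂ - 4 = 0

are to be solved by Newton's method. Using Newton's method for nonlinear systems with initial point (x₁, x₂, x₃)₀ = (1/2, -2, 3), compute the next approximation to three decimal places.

(1.136, 14.114, 58.023)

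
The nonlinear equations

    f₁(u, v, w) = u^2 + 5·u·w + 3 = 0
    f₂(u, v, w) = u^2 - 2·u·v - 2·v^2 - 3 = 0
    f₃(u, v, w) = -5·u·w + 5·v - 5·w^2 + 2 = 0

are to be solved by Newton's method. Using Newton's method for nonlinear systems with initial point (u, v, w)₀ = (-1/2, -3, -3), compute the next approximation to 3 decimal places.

(-0.072, -1.338, -1.438)

At (-1/2, -3, -3): F = (10.750, -23.750, -65.500).
Jacobian J = [[2·u + 5·w, 0, 5·u], [2·u - 2·v, -2·u - 4·v, 0], [-5·w, 5, -5·u - 10·w]].
At the point, J = [[-16.000, 0.000, -2.500], [5.000, 13.000, 0.000], [15.000, 5.000, 32.500]] (det J = -6335.000).
Solving J·Δ = −F gives Δ = (0.428, 1.662, 1.562).
Then the next iterate is (u, v, w)₁ = (-0.072, -1.338, -1.438).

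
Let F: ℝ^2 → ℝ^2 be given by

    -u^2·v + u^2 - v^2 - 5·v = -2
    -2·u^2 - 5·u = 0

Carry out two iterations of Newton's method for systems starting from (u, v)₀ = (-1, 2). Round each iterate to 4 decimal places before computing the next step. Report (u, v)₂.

(0.6154, 0.8062)

At (-1, 2): F = (-13.0000, 3.0000).
Jacobian J = [[-2·u·v + 2·u, -u^2 - 2·v - 5], [-4·u - 5, 0]].
At the point, J = [[2.0000, -10.0000], [-1.0000, 0.0000]] (det J = -10.0000).
Solving J·Δ = −F gives Δ = (3.0000, -0.7000).
Then the next iterate is (u, v)₁ = (2.0000, 1.3000).
Round to (2.0000, 1.3000) and repeat: F = (-7.3900, -18.0000), J = [[-1.2000, -11.6000], [-13.0000, 0.0000]].
Δ = (-1.3846, -0.4938), so (u, v)₂ = (0.6154, 0.8062).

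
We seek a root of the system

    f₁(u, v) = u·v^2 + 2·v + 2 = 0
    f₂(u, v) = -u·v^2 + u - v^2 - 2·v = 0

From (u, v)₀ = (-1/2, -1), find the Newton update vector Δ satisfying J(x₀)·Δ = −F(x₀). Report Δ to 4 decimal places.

At (-1/2, -1): F = (-0.5000, 1.0000).
Jacobian J = [[v^2, 2·u·v + 2], [-v^2 + 1, -2·u·v - 2·v - 2]].
At the point, J = [[1.0000, 3.0000], [0.0000, -1.0000]] (det J = -1.0000).
Solving J·Δ = −F gives Δ = (-2.5000, 1.0000).

(-2.5000, 1.0000)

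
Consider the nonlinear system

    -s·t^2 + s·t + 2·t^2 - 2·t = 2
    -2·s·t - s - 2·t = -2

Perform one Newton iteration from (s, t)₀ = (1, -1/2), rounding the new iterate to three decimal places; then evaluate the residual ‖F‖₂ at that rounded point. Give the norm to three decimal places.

6.207

At (1, -1/2): F = (-1.250, 3.000).
Jacobian J = [[-t^2 + t, -2·s·t + s + 4·t - 2], [-2·t - 1, -2·s - 2]].
At the point, J = [[-0.750, -2.000], [0.000, -4.000]] (det J = 3.000).
Solving J·Δ = −F gives Δ = (-3.667, 0.750).
Then the next iterate is (s, t)₁ = (-2.667, 0.250).
Re-evaluating at (-2.667, 0.250): F = (-2.87506, 5.50050), so ‖F‖₂ = 6.207.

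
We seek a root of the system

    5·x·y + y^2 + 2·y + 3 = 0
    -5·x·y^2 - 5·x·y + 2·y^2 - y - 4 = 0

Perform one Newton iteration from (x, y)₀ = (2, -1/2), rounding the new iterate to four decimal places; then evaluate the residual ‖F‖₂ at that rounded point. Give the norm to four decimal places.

13.8522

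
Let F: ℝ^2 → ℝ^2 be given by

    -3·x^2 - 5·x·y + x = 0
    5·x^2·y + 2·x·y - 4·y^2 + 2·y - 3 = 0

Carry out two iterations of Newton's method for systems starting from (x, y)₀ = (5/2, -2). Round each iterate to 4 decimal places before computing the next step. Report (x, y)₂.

At (5/2, -2): F = (8.7500, -95.5000).
Jacobian J = [[-6·x - 5·y + 1, -5·x], [10·x·y + 2·y, 5·x^2 + 2·x - 8·y + 2]].
At the point, J = [[-4.0000, -12.5000], [-54.0000, 54.2500]] (det J = -892.0000).
Solving J·Δ = −F gives Δ = (-0.8061, 0.9580).
Then the next iterate is (x, y)₁ = (1.6939, -1.0420).
Round to (1.6939, -1.0420) and repeat: F = (1.911227, -27.906182), J = [[-3.9534, -8.4695], [-19.734438, 28.070286]].
Δ = (-0.6569, 0.5323), so (x, y)₂ = (1.0370, -0.5097).

(1.0370, -0.5097)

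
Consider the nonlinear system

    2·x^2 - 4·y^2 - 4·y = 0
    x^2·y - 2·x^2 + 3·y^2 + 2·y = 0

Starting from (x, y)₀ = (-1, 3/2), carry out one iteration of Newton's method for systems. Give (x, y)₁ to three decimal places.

At (-1, 3/2): F = (-13.000, 9.250).
Jacobian J = [[4·x, -8·y - 4], [2·x·y - 4·x, x^2 + 6·y + 2]].
At the point, J = [[-4.000, -16.000], [1.000, 12.000]] (det J = -32.000).
Solving J·Δ = −F gives Δ = (-0.250, -0.750).
Then the next iterate is (x, y)₁ = (-1.250, 0.750).

(-1.250, 0.750)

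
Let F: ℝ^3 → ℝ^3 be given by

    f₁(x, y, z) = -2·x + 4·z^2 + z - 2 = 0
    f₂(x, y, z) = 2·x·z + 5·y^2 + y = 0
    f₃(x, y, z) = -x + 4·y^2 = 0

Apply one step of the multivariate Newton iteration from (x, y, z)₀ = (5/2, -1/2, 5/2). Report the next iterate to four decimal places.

(0.9761, -0.4940, 1.3787)

At (5/2, -1/2, 5/2): F = (20.5000, 13.2500, -1.5000).
Jacobian J = [[-2, 0, 8·z + 1], [2·z, 10·y + 1, 2·x], [-1, 8·y, 0]].
At the point, J = [[-2.0000, 0.0000, 21.0000], [5.0000, -4.0000, 5.0000], [-1.0000, -4.0000, 0.0000]] (det J = -544.0000).
Solving J·Δ = −F gives Δ = (-1.5239, 0.0060, -1.1213).
Then the next iterate is (x, y, z)₁ = (0.9761, -0.4940, 1.3787).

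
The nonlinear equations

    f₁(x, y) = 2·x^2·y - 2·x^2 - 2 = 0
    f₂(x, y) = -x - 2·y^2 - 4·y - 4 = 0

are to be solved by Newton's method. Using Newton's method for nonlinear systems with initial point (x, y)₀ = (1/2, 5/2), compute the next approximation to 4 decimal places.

At (1/2, 5/2): F = (-1.2500, -27.0000).
Jacobian J = [[4·x·y - 4·x, 2·x^2], [-1, -4·y - 4]].
At the point, J = [[3.0000, 0.5000], [-1.0000, -14.0000]] (det J = -41.5000).
Solving J·Δ = −F gives Δ = (0.7470, -1.9819).
Then the next iterate is (x, y)₁ = (1.2470, 0.5181).

(1.2470, 0.5181)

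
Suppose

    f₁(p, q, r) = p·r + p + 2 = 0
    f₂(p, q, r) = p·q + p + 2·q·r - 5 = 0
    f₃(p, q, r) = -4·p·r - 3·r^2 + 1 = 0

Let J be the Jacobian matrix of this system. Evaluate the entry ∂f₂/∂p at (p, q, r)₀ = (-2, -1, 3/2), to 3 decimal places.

0.000

∂f₂/∂p = q + 1.
At (-2, -1, 3/2) this is 0.000.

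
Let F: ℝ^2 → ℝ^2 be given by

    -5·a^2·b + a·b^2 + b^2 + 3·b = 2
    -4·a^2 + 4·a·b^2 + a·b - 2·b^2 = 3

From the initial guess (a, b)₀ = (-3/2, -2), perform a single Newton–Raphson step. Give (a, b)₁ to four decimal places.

(-1.3017, -0.8247)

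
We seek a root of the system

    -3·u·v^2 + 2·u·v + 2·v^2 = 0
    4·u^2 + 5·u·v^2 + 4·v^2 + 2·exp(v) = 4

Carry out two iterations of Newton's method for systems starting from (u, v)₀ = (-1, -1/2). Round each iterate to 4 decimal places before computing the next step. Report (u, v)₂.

(-0.7352, -0.0735)

At (-1, -1/2): F = (2.2500, 0.963061).
Jacobian J = [[-3·v^2 + 2·v, -6·u·v + 2·u + 4·v], [8·u + 5·v^2, 10·u·v + 8·v + 2·exp(v)]].
At the point, J = [[-1.7500, -7.0000], [-6.7500, 2.213061]] (det J = -51.122857).
Solving J·Δ = −F gives Δ = (0.2293, 0.2641).
Then the next iterate is (u, v)₁ = (-0.7707, -0.2359).
Round to (-0.7707, -0.2359) and repeat: F = (0.603579, -0.036214), J = [[-0.638746, -3.575849], [-5.887356, 1.510601]].
Δ = (0.0355, 0.1624), so (u, v)₂ = (-0.7352, -0.0735).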